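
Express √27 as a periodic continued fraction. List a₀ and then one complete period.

[5; 5, 10]

a₀ = ⌊√27⌋ = 5.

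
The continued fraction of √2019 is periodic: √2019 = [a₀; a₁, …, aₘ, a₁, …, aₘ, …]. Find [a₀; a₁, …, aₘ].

[44; 1, 13, 1, 88]

a₀ = ⌊√2019⌋ = 44.
With m₀=0, d₀=1 and mₖ₊₁ = dₖaₖ − mₖ, dₖ₊₁ = (n − mₖ₊₁²)/dₖ, aₖ₊₁ = ⌊(a₀+mₖ₊₁)/dₖ₊₁⌋:
  k=1: m=44, d=83, a=1
  k=2: m=39, d=6, a=13
  k=3: m=39, d=83, a=1
  k=4: m=44, d=1, a=88
d=1 and a=2a₀=88 at k=4, so the next step gives (m, d) = (44, 83) again — its k=1 value — and the period has length 4.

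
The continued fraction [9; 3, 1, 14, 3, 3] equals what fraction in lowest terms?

5571/602

Using pₖ = aₖpₖ₋₁ + pₖ₋₂ and qₖ = aₖqₖ₋₁ + qₖ₋₂:
  k=0: a=9, p=9, q=1
  k=1: a=3, p=28, q=3
  k=2: a=1, p=37, q=4
  k=3: a=14, p=546, q=59
  k=4: a=3, p=1675, q=181
  k=5: a=3, p=5571, q=602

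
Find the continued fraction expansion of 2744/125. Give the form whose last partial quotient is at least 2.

[21; 1, 19, 1, 5]

2744 = 21×125 + 119
125 = 1×119 + 6
119 = 19×6 + 5
6 = 1×5 + 1
5 = 5×1 + 0  (stop)
So 2744/125 = [21; 1, 19, 1, 5].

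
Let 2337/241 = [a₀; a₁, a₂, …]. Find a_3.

3

2337 = 9·241 + 168   →  a_0 = 9
241 = 1·168 + 73   →  a_1 = 1
168 = 2·73 + 22   →  a_2 = 2
73 = 3·22 + 7   →  a_3 = 3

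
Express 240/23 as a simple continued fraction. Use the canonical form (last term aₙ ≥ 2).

[10; 2, 3, 3]

240 = 10*23 + 10
23 = 2*10 + 3
10 = 3*3 + 1
3 = 3*1 + 0  (stop)
So 240/23 = [10; 2, 3, 3].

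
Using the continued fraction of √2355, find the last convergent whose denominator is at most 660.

√2355 = [48; 1, 1, 8, 3, 8, 1, 1, 96, …] (period length 8).
Convergents:
  p_0/q_0 = 48/1
  p_1/q_1 = 49/1
  p_2/q_2 = 97/2
  p_3/q_3 = 825/17
  p_4/q_4 = 2572/53
  p_5/q_5 = 21401/441
  p_6/q_6 = 23973/494
  p_7/q_7 = 45374/935
q_6 = 494 ≤ 660 < 935 = q_7, so the answer is 23973/494.

23973/494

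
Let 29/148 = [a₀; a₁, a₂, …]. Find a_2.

29 = 0·148 + 29   →  a_0 = 0
148 = 5·29 + 3   →  a_1 = 5
29 = 9·3 + 2   →  a_2 = 9

9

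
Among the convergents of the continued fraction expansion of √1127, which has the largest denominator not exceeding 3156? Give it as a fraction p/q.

55224/1645

√1127 = [33; 1, 1, 3, 33, 3, 1, 1, 66, …] (period length 8).
Convergents:
  p_0/q_0 = 33/1
  p_1/q_1 = 34/1
  p_2/q_2 = 67/2
  p_3/q_3 = 235/7
  p_4/q_4 = 7822/233
  p_5/q_5 = 23701/706
  p_6/q_6 = 31523/939
  p_7/q_7 = 55224/1645
  p_8/q_8 = 3676307/109509
q_7 = 1645 ≤ 3156 < 109509 = q_8, so the answer is 55224/1645.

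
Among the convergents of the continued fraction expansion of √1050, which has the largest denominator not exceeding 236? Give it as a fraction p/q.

√1050 = [32; 2, 2, 10, 2, 2, 64, …] (period length 6).
Convergents:
  p_0/q_0 = 32/1
  p_1/q_1 = 65/2
  p_2/q_2 = 162/5
  p_3/q_3 = 1685/52
  p_4/q_4 = 3532/109
  p_5/q_5 = 8749/270
q_4 = 109 ≤ 236 < 270 = q_5, so the answer is 3532/109.

3532/109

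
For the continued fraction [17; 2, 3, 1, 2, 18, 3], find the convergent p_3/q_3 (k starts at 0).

157/9

Using pₖ = aₖpₖ₋₁ + pₖ₋₂, qₖ = aₖqₖ₋₁ + qₖ₋₂ (with p₋₁=1, p₋₂=0, q₋₁=0, q₋₂=1):
  k=0: a=17, p=17, q=1
  k=1: a=2, p=35, q=2
  k=2: a=3, p=122, q=7
  k=3: a=1, p=157, q=9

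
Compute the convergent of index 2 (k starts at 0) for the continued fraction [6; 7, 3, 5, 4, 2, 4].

135/22

Using pₖ = aₖpₖ₋₁ + pₖ₋₂, qₖ = aₖqₖ₋₁ + qₖ₋₂ (with p₋₁=1, p₋₂=0, q₋₁=0, q₋₂=1):
  k=0: a=6, p=6, q=1
  k=1: a=7, p=43, q=7
  k=2: a=3, p=135, q=22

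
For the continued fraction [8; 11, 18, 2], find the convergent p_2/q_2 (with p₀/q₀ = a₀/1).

Using pₖ = aₖpₖ₋₁ + pₖ₋₂, qₖ = aₖqₖ₋₁ + qₖ₋₂ (with p₋₁=1, p₋₂=0, q₋₁=0, q₋₂=1):
  k=0: a=8, p=8, q=1
  k=1: a=11, p=89, q=11
  k=2: a=18, p=1610, q=199

1610/199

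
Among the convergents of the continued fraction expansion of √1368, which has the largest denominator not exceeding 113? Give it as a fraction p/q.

√1368 = [36; 1, 72, …] (period length 2).
Convergents:
  p_0/q_0 = 36/1
  p_1/q_1 = 37/1
  p_2/q_2 = 2700/73
  p_3/q_3 = 2737/74
  p_4/q_4 = 199764/5401
q_3 = 74 ≤ 113 < 5401 = q_4, so the answer is 2737/74.

2737/74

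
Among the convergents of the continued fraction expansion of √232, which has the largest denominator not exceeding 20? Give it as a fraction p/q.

198/13

√232 = [15; 4, 3, 7, 3, 4, 30, …] (period length 6).
Convergents:
  p_0/q_0 = 15/1
  p_1/q_1 = 61/4
  p_2/q_2 = 198/13
  p_3/q_3 = 1447/95
q_2 = 13 ≤ 20 < 95 = q_3, so the answer is 198/13.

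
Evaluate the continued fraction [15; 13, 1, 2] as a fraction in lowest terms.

Fold from the inside: start with 2/1.
  1 + 1/2 = 3/2
  13 + 2/3 = 41/3
  15 + 3/41 = 618/41

618/41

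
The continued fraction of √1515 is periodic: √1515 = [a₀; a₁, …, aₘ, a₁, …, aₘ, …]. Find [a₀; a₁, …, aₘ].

[38; 1, 11, 1, 76]

a₀ = ⌊√1515⌋ = 38.
With m₀=0, d₀=1 and mₖ₊₁ = dₖaₖ − mₖ, dₖ₊₁ = (n − mₖ₊₁²)/dₖ, aₖ₊₁ = ⌊(a₀+mₖ₊₁)/dₖ₊₁⌋:
  k=1: m=38, d=71, a=1
  k=2: m=33, d=6, a=11
  k=3: m=33, d=71, a=1
  k=4: m=38, d=1, a=76
d=1 and a=2a₀=76 at k=4, so the next step gives (m, d) = (38, 71) again — its k=1 value — and the period has length 4.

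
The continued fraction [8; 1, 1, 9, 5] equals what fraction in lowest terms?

Fold from the inside: start with 5/1.
  9 + 1/5 = 46/5
  1 + 5/46 = 51/46
  1 + 46/51 = 97/51
  8 + 51/97 = 827/97

827/97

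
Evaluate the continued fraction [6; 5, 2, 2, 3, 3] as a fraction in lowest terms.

Fold from the inside: start with 3/1.
  3 + 1/3 = 10/3
  2 + 3/10 = 23/10
  2 + 10/23 = 56/23
  5 + 23/56 = 303/56
  6 + 56/303 = 1874/303

1874/303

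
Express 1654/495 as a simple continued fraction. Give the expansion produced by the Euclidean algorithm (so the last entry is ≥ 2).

[3; 2, 1, 13, 12]

1654 = 3*495 + 169
495 = 2*169 + 157
169 = 1*157 + 12
157 = 13*12 + 1
12 = 12*1 + 0  (stop)
So 1654/495 = [3; 2, 1, 13, 12].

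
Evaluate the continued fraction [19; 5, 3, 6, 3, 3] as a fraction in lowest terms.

Using pₖ = aₖpₖ₋₁ + pₖ₋₂ and qₖ = aₖqₖ₋₁ + qₖ₋₂:
  k=0: a=19, p=19, q=1
  k=1: a=5, p=96, q=5
  k=2: a=3, p=307, q=16
  k=3: a=6, p=1938, q=101
  k=4: a=3, p=6121, q=319
  k=5: a=3, p=20301, q=1058

20301/1058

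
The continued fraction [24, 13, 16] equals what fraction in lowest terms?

5032/209

Using pₖ = aₖpₖ₋₁ + pₖ₋₂ and qₖ = aₖqₖ₋₁ + qₖ₋₂:
  k=0: a=24, p=24, q=1
  k=1: a=13, p=313, q=13
  k=2: a=16, p=5032, q=209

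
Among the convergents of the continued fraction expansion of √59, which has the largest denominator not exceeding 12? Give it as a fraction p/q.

√59 = [7; 1, 2, 7, 2, 1, 14, …] (period length 6).
Convergents:
  p_0/q_0 = 7/1
  p_1/q_1 = 8/1
  p_2/q_2 = 23/3
  p_3/q_3 = 169/22
q_2 = 3 ≤ 12 < 22 = q_3, so the answer is 23/3.

23/3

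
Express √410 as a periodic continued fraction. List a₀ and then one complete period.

[20; 4, 40]

a₀ = ⌊√410⌋ = 20.
With m₀=0, d₀=1 and mₖ₊₁ = dₖaₖ − mₖ, dₖ₊₁ = (n − mₖ₊₁²)/dₖ, aₖ₊₁ = ⌊(a₀+mₖ₊₁)/dₖ₊₁⌋:
  k=1: m=20, d=10, a=4
  k=2: m=20, d=1, a=40
d=1 and a=2a₀=40 at k=2, so the next step gives (m, d) = (20, 10) again — its k=1 value — and the period has length 2.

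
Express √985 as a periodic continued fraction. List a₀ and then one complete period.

[31; 2, 1, 1, 2, 62]

a₀ = ⌊√985⌋ = 31.
With m₀=0, d₀=1 and mₖ₊₁ = dₖaₖ − mₖ, dₖ₊₁ = (n − mₖ₊₁²)/dₖ, aₖ₊₁ = ⌊(a₀+mₖ₊₁)/dₖ₊₁⌋:
  k=1: m=31, d=24, a=2
  k=2: m=17, d=29, a=1
  k=3: m=12, d=29, a=1
  k=4: m=17, d=24, a=2
  k=5: m=31, d=1, a=62
d=1 and a=2a₀=62 at k=5, so the next step gives (m, d) = (31, 24) again — its k=1 value — and the period has length 5.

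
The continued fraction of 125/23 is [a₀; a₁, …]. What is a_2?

3

125 = 5·23 + 10   →  a_0 = 5
23 = 2·10 + 3   →  a_1 = 2
10 = 3·3 + 1   →  a_2 = 3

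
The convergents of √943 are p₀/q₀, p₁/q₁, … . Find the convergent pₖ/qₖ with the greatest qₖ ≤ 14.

√943 = [30; 1, 2, 2, 2, 1, 60, …] (period length 6).
Convergents:
  p_0/q_0 = 30/1
  p_1/q_1 = 31/1
  p_2/q_2 = 92/3
  p_3/q_3 = 215/7
  p_4/q_4 = 522/17
q_3 = 7 ≤ 14 < 17 = q_4, so the answer is 215/7.

215/7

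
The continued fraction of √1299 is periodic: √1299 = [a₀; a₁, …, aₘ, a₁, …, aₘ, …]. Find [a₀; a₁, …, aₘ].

a₀ = ⌊√1299⌋ = 36.
With m₀=0, d₀=1 and mₖ₊₁ = dₖaₖ − mₖ, dₖ₊₁ = (n − mₖ₊₁²)/dₖ, aₖ₊₁ = ⌊(a₀+mₖ₊₁)/dₖ₊₁⌋:
  k=1: m=36, d=3, a=24
  k=2: m=36, d=1, a=72
d=1 and a=2a₀=72 at k=2, so the next step gives (m, d) = (36, 3) again — its k=1 value — and the period has length 2.

[36; 24, 72]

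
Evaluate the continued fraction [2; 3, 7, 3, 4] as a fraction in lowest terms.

691/298

Fold from the inside: start with 4/1.
  3 + 1/4 = 13/4
  7 + 4/13 = 95/13
  3 + 13/95 = 298/95
  2 + 95/298 = 691/298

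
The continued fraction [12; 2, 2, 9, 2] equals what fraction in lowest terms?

Fold from the inside: start with 2/1.
  9 + 1/2 = 19/2
  2 + 2/19 = 40/19
  2 + 19/40 = 99/40
  12 + 40/99 = 1228/99

1228/99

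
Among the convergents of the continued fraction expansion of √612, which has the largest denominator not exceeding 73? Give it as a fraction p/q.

1608/65

√612 = [24; 1, 2, 1, 4, 1, 2, 1, 48, …] (period length 8).
Convergents:
  p_0/q_0 = 24/1
  p_1/q_1 = 25/1
  p_2/q_2 = 74/3
  p_3/q_3 = 99/4
  p_4/q_4 = 470/19
  p_5/q_5 = 569/23
  p_6/q_6 = 1608/65
  p_7/q_7 = 2177/88
q_6 = 65 ≤ 73 < 88 = q_7, so the answer is 1608/65.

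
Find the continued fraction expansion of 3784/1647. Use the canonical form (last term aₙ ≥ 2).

3784 = 2×1647 + 490
1647 = 3×490 + 177
490 = 2×177 + 136
177 = 1×136 + 41
136 = 3×41 + 13
41 = 3×13 + 2
13 = 6×2 + 1
2 = 2×1 + 0  (stop)
So 3784/1647 = [2; 3, 2, 1, 3, 3, 6, 2].

[2; 3, 2, 1, 3, 3, 6, 2]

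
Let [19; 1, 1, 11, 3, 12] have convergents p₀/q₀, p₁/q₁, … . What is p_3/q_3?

449/23

Using pₖ = aₖpₖ₋₁ + pₖ₋₂, qₖ = aₖqₖ₋₁ + qₖ₋₂ (with p₋₁=1, p₋₂=0, q₋₁=0, q₋₂=1):
  k=0: a=19, p=19, q=1
  k=1: a=1, p=20, q=1
  k=2: a=1, p=39, q=2
  k=3: a=11, p=449, q=23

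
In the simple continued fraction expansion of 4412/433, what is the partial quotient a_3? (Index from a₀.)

4412 = 10·433 + 82   →  a_0 = 10
433 = 5·82 + 23   →  a_1 = 5
82 = 3·23 + 13   →  a_2 = 3
23 = 1·13 + 10   →  a_3 = 1

1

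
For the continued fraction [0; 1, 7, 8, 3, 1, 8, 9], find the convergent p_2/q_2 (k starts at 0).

Using pₖ = aₖpₖ₋₁ + pₖ₋₂, qₖ = aₖqₖ₋₁ + qₖ₋₂ (with p₋₁=1, p₋₂=0, q₋₁=0, q₋₂=1):
  k=0: a=0, p=0, q=1
  k=1: a=1, p=1, q=1
  k=2: a=7, p=7, q=8

7/8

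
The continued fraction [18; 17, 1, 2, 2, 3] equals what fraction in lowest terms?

Fold from the inside: start with 3/1.
  2 + 1/3 = 7/3
  2 + 3/7 = 17/7
  1 + 7/17 = 24/17
  17 + 17/24 = 425/24
  18 + 24/425 = 7674/425

7674/425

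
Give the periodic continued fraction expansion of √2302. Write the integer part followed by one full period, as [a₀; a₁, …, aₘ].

[47; 1, 46, 1, 94]

a₀ = ⌊√2302⌋ = 47.
With m₀=0, d₀=1 and mₖ₊₁ = dₖaₖ − mₖ, dₖ₊₁ = (n − mₖ₊₁²)/dₖ, aₖ₊₁ = ⌊(a₀+mₖ₊₁)/dₖ₊₁⌋:
  k=1: m=47, d=93, a=1
  k=2: m=46, d=2, a=46
  k=3: m=46, d=93, a=1
  k=4: m=47, d=1, a=94
d=1 and a=2a₀=94 at k=4, so the next step gives (m, d) = (47, 93) again — its k=1 value — and the period has length 4.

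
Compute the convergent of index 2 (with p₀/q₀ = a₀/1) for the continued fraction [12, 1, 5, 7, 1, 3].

Using pₖ = aₖpₖ₋₁ + pₖ₋₂, qₖ = aₖqₖ₋₁ + qₖ₋₂ (with p₋₁=1, p₋₂=0, q₋₁=0, q₋₂=1):
  k=0: a=12, p=12, q=1
  k=1: a=1, p=13, q=1
  k=2: a=5, p=77, q=6

77/6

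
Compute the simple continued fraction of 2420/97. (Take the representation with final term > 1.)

2420 = 24×97 + 92
97 = 1×92 + 5
92 = 18×5 + 2
5 = 2×2 + 1
2 = 2×1 + 0  (stop)
So 2420/97 = [24; 1, 18, 2, 2].

[24; 1, 18, 2, 2]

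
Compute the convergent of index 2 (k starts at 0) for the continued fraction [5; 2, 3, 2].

38/7

Using pₖ = aₖpₖ₋₁ + pₖ₋₂, qₖ = aₖqₖ₋₁ + qₖ₋₂ (with p₋₁=1, p₋₂=0, q₋₁=0, q₋₂=1):
  k=0: a=5, p=5, q=1
  k=1: a=2, p=11, q=2
  k=2: a=3, p=38, q=7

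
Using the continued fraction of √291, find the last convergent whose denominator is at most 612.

9877/579

√291 = [17; 17, 34, …] (period length 2).
Convergents:
  p_0/q_0 = 17/1
  p_1/q_1 = 290/17
  p_2/q_2 = 9877/579
  p_3/q_3 = 168199/9860
q_2 = 579 ≤ 612 < 9860 = q_3, so the answer is 9877/579.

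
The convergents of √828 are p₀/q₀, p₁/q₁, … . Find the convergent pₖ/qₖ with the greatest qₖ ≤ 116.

√828 = [28; 1, 3, 2, 3, 1, 56, …] (period length 6).
Convergents:
  p_0/q_0 = 28/1
  p_1/q_1 = 29/1
  p_2/q_2 = 115/4
  p_3/q_3 = 259/9
  p_4/q_4 = 892/31
  p_5/q_5 = 1151/40
  p_6/q_6 = 65348/2271
q_5 = 40 ≤ 116 < 2271 = q_6, so the answer is 1151/40.

1151/40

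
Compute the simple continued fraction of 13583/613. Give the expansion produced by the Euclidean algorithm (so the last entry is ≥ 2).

[22; 6, 3, 7, 1, 3]

13583 = 22×613 + 97
613 = 6×97 + 31
97 = 3×31 + 4
31 = 7×4 + 3
4 = 1×3 + 1
3 = 3×1 + 0  (stop)
So 13583/613 = [22; 6, 3, 7, 1, 3].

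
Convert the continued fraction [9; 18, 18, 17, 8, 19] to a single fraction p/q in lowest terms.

7735599/854254

Fold from the inside: start with 19/1.
  8 + 1/19 = 153/19
  17 + 19/153 = 2620/153
  18 + 153/2620 = 47313/2620
  18 + 2620/47313 = 854254/47313
  9 + 47313/854254 = 7735599/854254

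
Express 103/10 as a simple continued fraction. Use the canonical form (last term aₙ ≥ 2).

[10; 3, 3]

103 = 10*10 + 3
10 = 3*3 + 1
3 = 3*1 + 0  (stop)
So 103/10 = [10; 3, 3].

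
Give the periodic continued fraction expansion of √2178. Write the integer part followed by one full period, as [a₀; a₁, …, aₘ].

a₀ = ⌊√2178⌋ = 46.
With m₀=0, d₀=1 and mₖ₊₁ = dₖaₖ − mₖ, dₖ₊₁ = (n − mₖ₊₁²)/dₖ, aₖ₊₁ = ⌊(a₀+mₖ₊₁)/dₖ₊₁⌋:
  k=1: m=46, d=62, a=1
  k=2: m=16, d=31, a=2
  k=3: m=46, d=2, a=46
  k=4: m=46, d=31, a=2
  k=5: m=16, d=62, a=1
  k=6: m=46, d=1, a=92
d=1 and a=2a₀=92 at k=6, so the next step gives (m, d) = (46, 62) again — its k=1 value — and the period has length 6.

[46; 1, 2, 46, 2, 1, 92]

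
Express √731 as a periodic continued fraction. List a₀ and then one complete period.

a₀ = ⌊√731⌋ = 27.

[27; 27, 54]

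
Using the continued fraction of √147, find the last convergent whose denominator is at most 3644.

18817/1552

√147 = [12; 8, 24, …] (period length 2).
Convergents:
  p_0/q_0 = 12/1
  p_1/q_1 = 97/8
  p_2/q_2 = 2340/193
  p_3/q_3 = 18817/1552
  p_4/q_4 = 453948/37441
q_3 = 1552 ≤ 3644 < 37441 = q_4, so the answer is 18817/1552.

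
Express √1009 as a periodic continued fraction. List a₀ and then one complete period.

[31; 1, 3, 3, 1, 62]

a₀ = ⌊√1009⌋ = 31.
With m₀=0, d₀=1 and mₖ₊₁ = dₖaₖ − mₖ, dₖ₊₁ = (n − mₖ₊₁²)/dₖ, aₖ₊₁ = ⌊(a₀+mₖ₊₁)/dₖ₊₁⌋:
  k=1: m=31, d=48, a=1
  k=2: m=17, d=15, a=3
  k=3: m=28, d=15, a=3
  k=4: m=17, d=48, a=1
  k=5: m=31, d=1, a=62
d=1 and a=2a₀=62 at k=5, so the next step gives (m, d) = (31, 48) again — its k=1 value — and the period has length 5.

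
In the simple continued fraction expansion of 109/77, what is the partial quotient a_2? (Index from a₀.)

2

109 = 1·77 + 32   →  a_0 = 1
77 = 2·32 + 13   →  a_1 = 2
32 = 2·13 + 6   →  a_2 = 2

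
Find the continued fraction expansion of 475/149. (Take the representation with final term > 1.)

475 = 3×149 + 28
149 = 5×28 + 9
28 = 3×9 + 1
9 = 9×1 + 0  (stop)
So 475/149 = [3; 5, 3, 9].

[3; 5, 3, 9]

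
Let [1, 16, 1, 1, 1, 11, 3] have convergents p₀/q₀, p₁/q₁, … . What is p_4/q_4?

53/50

Using pₖ = aₖpₖ₋₁ + pₖ₋₂, qₖ = aₖqₖ₋₁ + qₖ₋₂ (with p₋₁=1, p₋₂=0, q₋₁=0, q₋₂=1):
  k=0: a=1, p=1, q=1
  k=1: a=16, p=17, q=16
  k=2: a=1, p=18, q=17
  k=3: a=1, p=35, q=33
  k=4: a=1, p=53, q=50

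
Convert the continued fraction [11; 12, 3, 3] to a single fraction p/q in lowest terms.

1363/123

Using pₖ = aₖpₖ₋₁ + pₖ₋₂ and qₖ = aₖqₖ₋₁ + qₖ₋₂:
  k=0: a=11, p=11, q=1
  k=1: a=12, p=133, q=12
  k=2: a=3, p=410, q=37
  k=3: a=3, p=1363, q=123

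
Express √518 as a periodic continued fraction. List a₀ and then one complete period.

a₀ = ⌊√518⌋ = 22.
With m₀=0, d₀=1 and mₖ₊₁ = dₖaₖ − mₖ, dₖ₊₁ = (n − mₖ₊₁²)/dₖ, aₖ₊₁ = ⌊(a₀+mₖ₊₁)/dₖ₊₁⌋:
  k=1: m=22, d=34, a=1
  k=2: m=12, d=11, a=3
  k=3: m=21, d=7, a=6
  k=4: m=21, d=11, a=3
  k=5: m=12, d=34, a=1
  k=6: m=22, d=1, a=44
d=1 and a=2a₀=44 at k=6, so the next step gives (m, d) = (22, 34) again — its k=1 value — and the period has length 6.

[22; 1, 3, 6, 3, 1, 44]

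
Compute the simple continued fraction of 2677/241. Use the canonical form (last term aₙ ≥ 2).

[11; 9, 3, 1, 2, 2]

2677 = 11*241 + 26
241 = 9*26 + 7
26 = 3*7 + 5
7 = 1*5 + 2
5 = 2*2 + 1
2 = 2*1 + 0  (stop)
So 2677/241 = [11; 9, 3, 1, 2, 2].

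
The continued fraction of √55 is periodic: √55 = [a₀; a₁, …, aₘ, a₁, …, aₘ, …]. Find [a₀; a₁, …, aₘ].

[7; 2, 2, 2, 14]

a₀ = ⌊√55⌋ = 7.
With m₀=0, d₀=1 and mₖ₊₁ = dₖaₖ − mₖ, dₖ₊₁ = (n − mₖ₊₁²)/dₖ, aₖ₊₁ = ⌊(a₀+mₖ₊₁)/dₖ₊₁⌋:
  k=1: m=7, d=6, a=2
  k=2: m=5, d=5, a=2
  k=3: m=5, d=6, a=2
  k=4: m=7, d=1, a=14
d=1 and a=2a₀=14 at k=4, so the next step gives (m, d) = (7, 6) again — its k=1 value — and the period has length 4.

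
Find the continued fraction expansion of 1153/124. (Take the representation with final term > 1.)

[9; 3, 2, 1, 5, 2]

1153 = 9·124 + 37
124 = 3·37 + 13
37 = 2·13 + 11
13 = 1·11 + 2
11 = 5·2 + 1
2 = 2·1 + 0  (stop)
So 1153/124 = [9; 3, 2, 1, 5, 2].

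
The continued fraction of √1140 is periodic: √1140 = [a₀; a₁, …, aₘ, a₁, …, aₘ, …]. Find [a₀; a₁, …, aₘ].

a₀ = ⌊√1140⌋ = 33.
With m₀=0, d₀=1 and mₖ₊₁ = dₖaₖ − mₖ, dₖ₊₁ = (n − mₖ₊₁²)/dₖ, aₖ₊₁ = ⌊(a₀+mₖ₊₁)/dₖ₊₁⌋:
  k=1: m=33, d=51, a=1
  k=2: m=18, d=16, a=3
  k=3: m=30, d=15, a=4
  k=4: m=30, d=16, a=3
  k=5: m=18, d=51, a=1
  k=6: m=33, d=1, a=66
d=1 and a=2a₀=66 at k=6, so the next step gives (m, d) = (33, 51) again — its k=1 value — and the period has length 6.

[33; 1, 3, 4, 3, 1, 66]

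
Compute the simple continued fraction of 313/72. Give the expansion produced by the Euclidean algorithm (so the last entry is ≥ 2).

313 = 4×72 + 25
72 = 2×25 + 22
25 = 1×22 + 3
22 = 7×3 + 1
3 = 3×1 + 0  (stop)
So 313/72 = [4; 2, 1, 7, 3].

[4; 2, 1, 7, 3]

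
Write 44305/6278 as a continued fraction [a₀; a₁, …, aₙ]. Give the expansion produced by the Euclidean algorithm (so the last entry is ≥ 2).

44305 = 7×6278 + 359
6278 = 17×359 + 175
359 = 2×175 + 9
175 = 19×9 + 4
9 = 2×4 + 1
4 = 4×1 + 0  (stop)
So 44305/6278 = [7; 17, 2, 19, 2, 4].

[7; 17, 2, 19, 2, 4]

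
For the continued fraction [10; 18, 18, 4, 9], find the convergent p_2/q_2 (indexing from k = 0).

3268/325

Using pₖ = aₖpₖ₋₁ + pₖ₋₂, qₖ = aₖqₖ₋₁ + qₖ₋₂ (with p₋₁=1, p₋₂=0, q₋₁=0, q₋₂=1):
  k=0: a=10, p=10, q=1
  k=1: a=18, p=181, q=18
  k=2: a=18, p=3268, q=325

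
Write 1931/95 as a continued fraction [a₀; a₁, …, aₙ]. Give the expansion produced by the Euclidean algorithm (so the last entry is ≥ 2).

1931 = 20·95 + 31
95 = 3·31 + 2
31 = 15·2 + 1
2 = 2·1 + 0  (stop)
So 1931/95 = [20; 3, 15, 2].

[20; 3, 15, 2]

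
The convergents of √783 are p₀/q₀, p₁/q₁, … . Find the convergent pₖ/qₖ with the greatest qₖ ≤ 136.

1567/56

√783 = [27; 1, 54, …] (period length 2).
Convergents:
  p_0/q_0 = 27/1
  p_1/q_1 = 28/1
  p_2/q_2 = 1539/55
  p_3/q_3 = 1567/56
  p_4/q_4 = 86157/3079
q_3 = 56 ≤ 136 < 3079 = q_4, so the answer is 1567/56.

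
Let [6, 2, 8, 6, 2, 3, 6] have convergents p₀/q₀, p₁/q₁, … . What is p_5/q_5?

5041/779

Using pₖ = aₖpₖ₋₁ + pₖ₋₂, qₖ = aₖqₖ₋₁ + qₖ₋₂ (with p₋₁=1, p₋₂=0, q₋₁=0, q₋₂=1):
  k=0: a=6, p=6, q=1
  k=1: a=2, p=13, q=2
  k=2: a=8, p=110, q=17
  k=3: a=6, p=673, q=104
  k=4: a=2, p=1456, q=225
  k=5: a=3, p=5041, q=779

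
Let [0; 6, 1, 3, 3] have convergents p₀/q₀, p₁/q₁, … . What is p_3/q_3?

Using pₖ = aₖpₖ₋₁ + pₖ₋₂, qₖ = aₖqₖ₋₁ + qₖ₋₂ (with p₋₁=1, p₋₂=0, q₋₁=0, q₋₂=1):
  k=0: a=0, p=0, q=1
  k=1: a=6, p=1, q=6
  k=2: a=1, p=1, q=7
  k=3: a=3, p=4, q=27

4/27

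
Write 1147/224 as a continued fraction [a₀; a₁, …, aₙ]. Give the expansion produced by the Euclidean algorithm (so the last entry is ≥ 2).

[5; 8, 3, 2, 1, 2]

1147 = 5×224 + 27
224 = 8×27 + 8
27 = 3×8 + 3
8 = 2×3 + 2
3 = 1×2 + 1
2 = 2×1 + 0  (stop)
So 1147/224 = [5; 8, 3, 2, 1, 2].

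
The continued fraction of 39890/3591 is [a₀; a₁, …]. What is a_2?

39890 = 11·3591 + 389   →  a_0 = 11
3591 = 9·389 + 90   →  a_1 = 9
389 = 4·90 + 29   →  a_2 = 4

4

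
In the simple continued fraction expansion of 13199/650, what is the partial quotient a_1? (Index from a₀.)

3

13199 = 20·650 + 199   →  a_0 = 20
650 = 3·199 + 53   →  a_1 = 3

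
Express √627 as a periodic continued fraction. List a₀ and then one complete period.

[25; 25, 50]

a₀ = ⌊√627⌋ = 25.
With m₀=0, d₀=1 and mₖ₊₁ = dₖaₖ − mₖ, dₖ₊₁ = (n − mₖ₊₁²)/dₖ, aₖ₊₁ = ⌊(a₀+mₖ₊₁)/dₖ₊₁⌋:
  k=1: m=25, d=2, a=25
  k=2: m=25, d=1, a=50
d=1 and a=2a₀=50 at k=2, so the next step gives (m, d) = (25, 2) again — its k=1 value — and the period has length 2.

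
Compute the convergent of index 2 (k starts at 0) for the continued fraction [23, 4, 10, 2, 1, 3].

Using pₖ = aₖpₖ₋₁ + pₖ₋₂, qₖ = aₖqₖ₋₁ + qₖ₋₂ (with p₋₁=1, p₋₂=0, q₋₁=0, q₋₂=1):
  k=0: a=23, p=23, q=1
  k=1: a=4, p=93, q=4
  k=2: a=10, p=953, q=41

953/41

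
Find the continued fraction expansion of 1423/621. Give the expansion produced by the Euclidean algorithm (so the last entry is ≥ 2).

1423 = 2×621 + 181
621 = 3×181 + 78
181 = 2×78 + 25
78 = 3×25 + 3
25 = 8×3 + 1
3 = 3×1 + 0  (stop)
So 1423/621 = [2; 3, 2, 3, 8, 3].

[2; 3, 2, 3, 8, 3]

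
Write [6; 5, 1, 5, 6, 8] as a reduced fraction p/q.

10880/1763

Fold from the inside: start with 8/1.
  6 + 1/8 = 49/8
  5 + 8/49 = 253/49
  1 + 49/253 = 302/253
  5 + 253/302 = 1763/302
  6 + 302/1763 = 10880/1763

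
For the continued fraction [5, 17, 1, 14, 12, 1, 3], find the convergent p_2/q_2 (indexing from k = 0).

91/18

Using pₖ = aₖpₖ₋₁ + pₖ₋₂, qₖ = aₖqₖ₋₁ + qₖ₋₂ (with p₋₁=1, p₋₂=0, q₋₁=0, q₋₂=1):
  k=0: a=5, p=5, q=1
  k=1: a=17, p=86, q=17
  k=2: a=1, p=91, q=18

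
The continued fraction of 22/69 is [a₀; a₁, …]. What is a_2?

22 = 0·69 + 22   →  a_0 = 0
69 = 3·22 + 3   →  a_1 = 3
22 = 7·3 + 1   →  a_2 = 7

7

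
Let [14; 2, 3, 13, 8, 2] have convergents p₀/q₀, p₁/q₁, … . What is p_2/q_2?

101/7

Using pₖ = aₖpₖ₋₁ + pₖ₋₂, qₖ = aₖqₖ₋₁ + qₖ₋₂ (with p₋₁=1, p₋₂=0, q₋₁=0, q₋₂=1):
  k=0: a=14, p=14, q=1
  k=1: a=2, p=29, q=2
  k=2: a=3, p=101, q=7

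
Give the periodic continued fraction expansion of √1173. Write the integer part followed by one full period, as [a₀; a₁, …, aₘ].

a₀ = ⌊√1173⌋ = 34.
With m₀=0, d₀=1 and mₖ₊₁ = dₖaₖ − mₖ, dₖ₊₁ = (n − mₖ₊₁²)/dₖ, aₖ₊₁ = ⌊(a₀+mₖ₊₁)/dₖ₊₁⌋:
  k=1: m=34, d=17, a=4
  k=2: m=34, d=1, a=68
d=1 and a=2a₀=68 at k=2, so the next step gives (m, d) = (34, 17) again — its k=1 value — and the period has length 2.

[34; 4, 68]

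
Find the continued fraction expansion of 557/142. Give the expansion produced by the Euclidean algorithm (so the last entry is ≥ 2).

[3; 1, 11, 1, 10]

557 = 3·142 + 131
142 = 1·131 + 11
131 = 11·11 + 10
11 = 1·10 + 1
10 = 10·1 + 0  (stop)
So 557/142 = [3; 1, 11, 1, 10].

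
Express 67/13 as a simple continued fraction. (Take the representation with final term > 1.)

67 = 5*13 + 2
13 = 6*2 + 1
2 = 2*1 + 0  (stop)
So 67/13 = [5; 6, 2].

[5; 6, 2]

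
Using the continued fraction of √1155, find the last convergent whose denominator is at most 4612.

154803/4555

√1155 = [33; 1, 66, …] (period length 2).
Convergents:
  p_0/q_0 = 33/1
  p_1/q_1 = 34/1
  p_2/q_2 = 2277/67
  p_3/q_3 = 2311/68
  p_4/q_4 = 154803/4555
  p_5/q_5 = 157114/4623
q_4 = 4555 ≤ 4612 < 4623 = q_5, so the answer is 154803/4555.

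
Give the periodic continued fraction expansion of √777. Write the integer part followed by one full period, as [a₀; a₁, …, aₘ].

[27; 1, 6, 1, 54]

a₀ = ⌊√777⌋ = 27.
With m₀=0, d₀=1 and mₖ₊₁ = dₖaₖ − mₖ, dₖ₊₁ = (n − mₖ₊₁²)/dₖ, aₖ₊₁ = ⌊(a₀+mₖ₊₁)/dₖ₊₁⌋:
  k=1: m=27, d=48, a=1
  k=2: m=21, d=7, a=6
  k=3: m=21, d=48, a=1
  k=4: m=27, d=1, a=54
d=1 and a=2a₀=54 at k=4, so the next step gives (m, d) = (27, 48) again — its k=1 value — and the period has length 4.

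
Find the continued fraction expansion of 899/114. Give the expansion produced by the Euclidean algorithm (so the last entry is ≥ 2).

899 = 7×114 + 101
114 = 1×101 + 13
101 = 7×13 + 10
13 = 1×10 + 3
10 = 3×3 + 1
3 = 3×1 + 0  (stop)
So 899/114 = [7; 1, 7, 1, 3, 3].

[7; 1, 7, 1, 3, 3]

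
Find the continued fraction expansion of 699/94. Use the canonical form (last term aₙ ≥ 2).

[7; 2, 3, 2, 2, 2]

699 = 7×94 + 41
94 = 2×41 + 12
41 = 3×12 + 5
12 = 2×5 + 2
5 = 2×2 + 1
2 = 2×1 + 0  (stop)
So 699/94 = [7; 2, 3, 2, 2, 2].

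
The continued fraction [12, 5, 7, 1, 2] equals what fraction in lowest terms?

Fold from the inside: start with 2/1.
  1 + 1/2 = 3/2
  7 + 2/3 = 23/3
  5 + 3/23 = 118/23
  12 + 23/118 = 1439/118

1439/118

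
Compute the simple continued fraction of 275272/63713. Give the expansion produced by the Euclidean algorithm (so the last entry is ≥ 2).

[4; 3, 8, 3, 12, 4, 16]

275272 = 4*63713 + 20420
63713 = 3*20420 + 2453
20420 = 8*2453 + 796
2453 = 3*796 + 65
796 = 12*65 + 16
65 = 4*16 + 1
16 = 16*1 + 0  (stop)
So 275272/63713 = [4; 3, 8, 3, 12, 4, 16].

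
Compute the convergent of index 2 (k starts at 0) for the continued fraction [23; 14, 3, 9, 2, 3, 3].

992/43

Using pₖ = aₖpₖ₋₁ + pₖ₋₂, qₖ = aₖqₖ₋₁ + qₖ₋₂ (with p₋₁=1, p₋₂=0, q₋₁=0, q₋₂=1):
  k=0: a=23, p=23, q=1
  k=1: a=14, p=323, q=14
  k=2: a=3, p=992, q=43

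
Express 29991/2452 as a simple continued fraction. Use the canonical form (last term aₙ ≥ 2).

29991 = 12×2452 + 567
2452 = 4×567 + 184
567 = 3×184 + 15
184 = 12×15 + 4
15 = 3×4 + 3
4 = 1×3 + 1
3 = 3×1 + 0  (stop)
So 29991/2452 = [12; 4, 3, 12, 3, 1, 3].

[12; 4, 3, 12, 3, 1, 3]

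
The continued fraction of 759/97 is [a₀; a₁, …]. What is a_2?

759 = 7·97 + 80   →  a_0 = 7
97 = 1·80 + 17   →  a_1 = 1
80 = 4·17 + 12   →  a_2 = 4

4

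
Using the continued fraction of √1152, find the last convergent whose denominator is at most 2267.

39202/1155

√1152 = [33; 1, 15, 1, 66, …] (period length 4).
Convergents:
  p_0/q_0 = 33/1
  p_1/q_1 = 34/1
  p_2/q_2 = 543/16
  p_3/q_3 = 577/17
  p_4/q_4 = 38625/1138
  p_5/q_5 = 39202/1155
  p_6/q_6 = 626655/18463
q_5 = 1155 ≤ 2267 < 18463 = q_6, so the answer is 39202/1155.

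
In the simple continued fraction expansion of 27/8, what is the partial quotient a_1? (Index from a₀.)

27 = 3·8 + 3   →  a_0 = 3
8 = 2·3 + 2   →  a_1 = 2

2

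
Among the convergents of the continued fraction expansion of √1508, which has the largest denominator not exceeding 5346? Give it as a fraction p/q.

√1508 = [38; 1, 4, 1, 76, …] (period length 4).
Convergents:
  p_0/q_0 = 38/1
  p_1/q_1 = 39/1
  p_2/q_2 = 194/5
  p_3/q_3 = 233/6
  p_4/q_4 = 17902/461
  p_5/q_5 = 18135/467
  p_6/q_6 = 90442/2329
  p_7/q_7 = 108577/2796
  p_8/q_8 = 8342294/214825
q_7 = 2796 ≤ 5346 < 214825 = q_8, so the answer is 108577/2796.

108577/2796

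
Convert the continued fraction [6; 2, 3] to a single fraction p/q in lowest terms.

45/7

Fold from the inside: start with 3/1.
  2 + 1/3 = 7/3
  6 + 3/7 = 45/7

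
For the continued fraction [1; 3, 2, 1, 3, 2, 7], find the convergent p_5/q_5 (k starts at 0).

109/84

Using pₖ = aₖpₖ₋₁ + pₖ₋₂, qₖ = aₖqₖ₋₁ + qₖ₋₂ (with p₋₁=1, p₋₂=0, q₋₁=0, q₋₂=1):
  k=0: a=1, p=1, q=1
  k=1: a=3, p=4, q=3
  k=2: a=2, p=9, q=7
  k=3: a=1, p=13, q=10
  k=4: a=3, p=48, q=37
  k=5: a=2, p=109, q=84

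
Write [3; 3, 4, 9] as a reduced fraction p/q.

Using pₖ = aₖpₖ₋₁ + pₖ₋₂ and qₖ = aₖqₖ₋₁ + qₖ₋₂:
  k=0: a=3, p=3, q=1
  k=1: a=3, p=10, q=3
  k=2: a=4, p=43, q=13
  k=3: a=9, p=397, q=120

397/120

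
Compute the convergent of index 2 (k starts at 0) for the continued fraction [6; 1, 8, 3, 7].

62/9

Using pₖ = aₖpₖ₋₁ + pₖ₋₂, qₖ = aₖqₖ₋₁ + qₖ₋₂ (with p₋₁=1, p₋₂=0, q₋₁=0, q₋₂=1):
  k=0: a=6, p=6, q=1
  k=1: a=1, p=7, q=1
  k=2: a=8, p=62, q=9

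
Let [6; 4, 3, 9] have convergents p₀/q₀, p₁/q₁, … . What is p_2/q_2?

Using pₖ = aₖpₖ₋₁ + pₖ₋₂, qₖ = aₖqₖ₋₁ + qₖ₋₂ (with p₋₁=1, p₋₂=0, q₋₁=0, q₋₂=1):
  k=0: a=6, p=6, q=1
  k=1: a=4, p=25, q=4
  k=2: a=3, p=81, q=13

81/13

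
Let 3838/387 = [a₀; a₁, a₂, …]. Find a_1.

3838 = 9·387 + 355   →  a_0 = 9
387 = 1·355 + 32   →  a_1 = 1

1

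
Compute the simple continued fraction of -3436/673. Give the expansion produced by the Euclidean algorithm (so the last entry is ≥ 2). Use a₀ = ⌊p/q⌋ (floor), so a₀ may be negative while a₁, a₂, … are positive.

-3436 = -6*673 + 602
673 = 1*602 + 71
602 = 8*71 + 34
71 = 2*34 + 3
34 = 11*3 + 1
3 = 3*1 + 0  (stop)
So -3436/673 = [-6; 1, 8, 2, 11, 3].

[-6; 1, 8, 2, 11, 3]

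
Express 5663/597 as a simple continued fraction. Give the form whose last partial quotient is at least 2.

[9; 2, 17, 17]

5663 = 9·597 + 290
597 = 2·290 + 17
290 = 17·17 + 1
17 = 17·1 + 0  (stop)
So 5663/597 = [9; 2, 17, 17].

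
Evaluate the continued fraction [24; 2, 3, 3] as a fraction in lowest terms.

Fold from the inside: start with 3/1.
  3 + 1/3 = 10/3
  2 + 3/10 = 23/10
  24 + 10/23 = 562/23

562/23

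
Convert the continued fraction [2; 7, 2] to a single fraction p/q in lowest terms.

Using pₖ = aₖpₖ₋₁ + pₖ₋₂ and qₖ = aₖqₖ₋₁ + qₖ₋₂:
  k=0: a=2, p=2, q=1
  k=1: a=7, p=15, q=7
  k=2: a=2, p=32, q=15

32/15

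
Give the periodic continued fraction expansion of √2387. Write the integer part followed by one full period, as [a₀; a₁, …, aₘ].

[48; 1, 5, 1, 96]

a₀ = ⌊√2387⌋ = 48.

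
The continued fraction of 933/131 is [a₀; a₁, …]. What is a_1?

933 = 7·131 + 16   →  a_0 = 7
131 = 8·16 + 3   →  a_1 = 8

8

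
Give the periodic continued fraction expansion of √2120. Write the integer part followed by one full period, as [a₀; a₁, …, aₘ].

a₀ = ⌊√2120⌋ = 46.
With m₀=0, d₀=1 and mₖ₊₁ = dₖaₖ − mₖ, dₖ₊₁ = (n − mₖ₊₁²)/dₖ, aₖ₊₁ = ⌊(a₀+mₖ₊₁)/dₖ₊₁⌋:
  k=1: m=46, d=4, a=23
  k=2: m=46, d=1, a=92
d=1 and a=2a₀=92 at k=2, so the next step gives (m, d) = (46, 4) again — its k=1 value — and the period has length 2.

[46; 23, 92]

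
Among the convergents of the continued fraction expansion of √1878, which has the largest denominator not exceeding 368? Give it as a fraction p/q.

5677/131

√1878 = [43; 2, 1, 42, 1, 2, 86, …] (period length 6).
Convergents:
  p_0/q_0 = 43/1
  p_1/q_1 = 87/2
  p_2/q_2 = 130/3
  p_3/q_3 = 5547/128
  p_4/q_4 = 5677/131
  p_5/q_5 = 16901/390
q_4 = 131 ≤ 368 < 390 = q_5, so the answer is 5677/131.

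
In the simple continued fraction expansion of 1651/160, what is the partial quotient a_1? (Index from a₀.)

1651 = 10·160 + 51   →  a_0 = 10
160 = 3·51 + 7   →  a_1 = 3

3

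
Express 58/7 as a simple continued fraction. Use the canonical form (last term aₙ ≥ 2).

58 = 8·7 + 2
7 = 3·2 + 1
2 = 2·1 + 0  (stop)
So 58/7 = [8; 3, 2].

[8; 3, 2]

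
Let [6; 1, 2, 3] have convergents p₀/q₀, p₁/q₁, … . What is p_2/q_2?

Using pₖ = aₖpₖ₋₁ + pₖ₋₂, qₖ = aₖqₖ₋₁ + qₖ₋₂ (with p₋₁=1, p₋₂=0, q₋₁=0, q₋₂=1):
  k=0: a=6, p=6, q=1
  k=1: a=1, p=7, q=1
  k=2: a=2, p=20, q=3

20/3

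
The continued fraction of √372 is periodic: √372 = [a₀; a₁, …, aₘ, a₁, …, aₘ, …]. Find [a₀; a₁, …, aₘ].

a₀ = ⌊√372⌋ = 19.
With m₀=0, d₀=1 and mₖ₊₁ = dₖaₖ − mₖ, dₖ₊₁ = (n − mₖ₊₁²)/dₖ, aₖ₊₁ = ⌊(a₀+mₖ₊₁)/dₖ₊₁⌋:
  k=1: m=19, d=11, a=3
  k=2: m=14, d=16, a=2
  k=3: m=18, d=3, a=12
  k=4: m=18, d=16, a=2
  k=5: m=14, d=11, a=3
  k=6: m=19, d=1, a=38
d=1 and a=2a₀=38 at k=6, so the next step gives (m, d) = (19, 11) again — its k=1 value — and the period has length 6.

[19; 3, 2, 12, 2, 3, 38]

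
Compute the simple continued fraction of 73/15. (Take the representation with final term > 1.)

73 = 4×15 + 13
15 = 1×13 + 2
13 = 6×2 + 1
2 = 2×1 + 0  (stop)
So 73/15 = [4; 1, 6, 2].

[4; 1, 6, 2]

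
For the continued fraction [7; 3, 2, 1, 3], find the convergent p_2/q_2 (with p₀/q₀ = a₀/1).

Using pₖ = aₖpₖ₋₁ + pₖ₋₂, qₖ = aₖqₖ₋₁ + qₖ₋₂ (with p₋₁=1, p₋₂=0, q₋₁=0, q₋₂=1):
  k=0: a=7, p=7, q=1
  k=1: a=3, p=22, q=3
  k=2: a=2, p=51, q=7

51/7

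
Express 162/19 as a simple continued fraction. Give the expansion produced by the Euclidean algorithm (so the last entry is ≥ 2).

162 = 8×19 + 10
19 = 1×10 + 9
10 = 1×9 + 1
9 = 9×1 + 0  (stop)
So 162/19 = [8; 1, 1, 9].

[8; 1, 1, 9]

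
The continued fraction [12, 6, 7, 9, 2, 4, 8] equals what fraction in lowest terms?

Using pₖ = aₖpₖ₋₁ + pₖ₋₂ and qₖ = aₖqₖ₋₁ + qₖ₋₂:
  k=0: a=12, p=12, q=1
  k=1: a=6, p=73, q=6
  k=2: a=7, p=523, q=43
  k=3: a=9, p=4780, q=393
  k=4: a=2, p=10083, q=829
  k=5: a=4, p=45112, q=3709
  k=6: a=8, p=370979, q=30501

370979/30501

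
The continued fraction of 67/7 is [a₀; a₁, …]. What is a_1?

67 = 9·7 + 4   →  a_0 = 9
7 = 1·4 + 3   →  a_1 = 1

1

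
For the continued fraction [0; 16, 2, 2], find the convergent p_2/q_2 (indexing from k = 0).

Using pₖ = aₖpₖ₋₁ + pₖ₋₂, qₖ = aₖqₖ₋₁ + qₖ₋₂ (with p₋₁=1, p₋₂=0, q₋₁=0, q₋₂=1):
  k=0: a=0, p=0, q=1
  k=1: a=16, p=1, q=16
  k=2: a=2, p=2, q=33

2/33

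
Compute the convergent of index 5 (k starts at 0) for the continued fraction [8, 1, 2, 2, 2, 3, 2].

505/58

Using pₖ = aₖpₖ₋₁ + pₖ₋₂, qₖ = aₖqₖ₋₁ + qₖ₋₂ (with p₋₁=1, p₋₂=0, q₋₁=0, q₋₂=1):
  k=0: a=8, p=8, q=1
  k=1: a=1, p=9, q=1
  k=2: a=2, p=26, q=3
  k=3: a=2, p=61, q=7
  k=4: a=2, p=148, q=17
  k=5: a=3, p=505, q=58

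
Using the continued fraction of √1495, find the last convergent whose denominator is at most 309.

9009/233

√1495 = [38; 1, 1, 1, 76, …] (period length 4).
Convergents:
  p_0/q_0 = 38/1
  p_1/q_1 = 39/1
  p_2/q_2 = 77/2
  p_3/q_3 = 116/3
  p_4/q_4 = 8893/230
  p_5/q_5 = 9009/233
  p_6/q_6 = 17902/463
q_5 = 233 ≤ 309 < 463 = q_6, so the answer is 9009/233.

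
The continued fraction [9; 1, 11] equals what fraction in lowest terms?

Fold from the inside: start with 11/1.
  1 + 1/11 = 12/11
  9 + 11/12 = 119/12

119/12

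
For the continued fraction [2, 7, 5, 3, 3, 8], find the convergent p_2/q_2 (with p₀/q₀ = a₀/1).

Using pₖ = aₖpₖ₋₁ + pₖ₋₂, qₖ = aₖqₖ₋₁ + qₖ₋₂ (with p₋₁=1, p₋₂=0, q₋₁=0, q₋₂=1):
  k=0: a=2, p=2, q=1
  k=1: a=7, p=15, q=7
  k=2: a=5, p=77, q=36

77/36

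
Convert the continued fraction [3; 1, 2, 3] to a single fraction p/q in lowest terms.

Using pₖ = aₖpₖ₋₁ + pₖ₋₂ and qₖ = aₖqₖ₋₁ + qₖ₋₂:
  k=0: a=3, p=3, q=1
  k=1: a=1, p=4, q=1
  k=2: a=2, p=11, q=3
  k=3: a=3, p=37, q=10

37/10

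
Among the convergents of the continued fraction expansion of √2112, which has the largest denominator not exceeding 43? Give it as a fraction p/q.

√2112 = [45; 1, 21, 1, 90, …] (period length 4).
Convergents:
  p_0/q_0 = 45/1
  p_1/q_1 = 46/1
  p_2/q_2 = 1011/22
  p_3/q_3 = 1057/23
  p_4/q_4 = 96141/2092
q_3 = 23 ≤ 43 < 2092 = q_4, so the answer is 1057/23.

1057/23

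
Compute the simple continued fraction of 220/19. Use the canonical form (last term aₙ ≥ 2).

[11; 1, 1, 2, 1, 2]

220 = 11·19 + 11
19 = 1·11 + 8
11 = 1·8 + 3
8 = 2·3 + 2
3 = 1·2 + 1
2 = 2·1 + 0  (stop)
So 220/19 = [11; 1, 1, 2, 1, 2].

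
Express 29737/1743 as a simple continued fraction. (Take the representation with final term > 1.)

29737 = 17×1743 + 106
1743 = 16×106 + 47
106 = 2×47 + 12
47 = 3×12 + 11
12 = 1×11 + 1
11 = 11×1 + 0  (stop)
So 29737/1743 = [17; 16, 2, 3, 1, 11].

[17; 16, 2, 3, 1, 11]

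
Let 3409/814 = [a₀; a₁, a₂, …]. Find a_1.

3409 = 4·814 + 153   →  a_0 = 4
814 = 5·153 + 49   →  a_1 = 5

5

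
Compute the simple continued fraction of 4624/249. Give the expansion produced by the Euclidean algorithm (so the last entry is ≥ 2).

4624 = 18×249 + 142
249 = 1×142 + 107
142 = 1×107 + 35
107 = 3×35 + 2
35 = 17×2 + 1
2 = 2×1 + 0  (stop)
So 4624/249 = [18; 1, 1, 3, 17, 2].

[18; 1, 1, 3, 17, 2]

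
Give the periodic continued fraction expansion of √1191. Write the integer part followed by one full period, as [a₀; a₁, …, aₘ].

[34; 1, 1, 22, 1, 1, 68]

a₀ = ⌊√1191⌋ = 34.
With m₀=0, d₀=1 and mₖ₊₁ = dₖaₖ − mₖ, dₖ₊₁ = (n − mₖ₊₁²)/dₖ, aₖ₊₁ = ⌊(a₀+mₖ₊₁)/dₖ₊₁⌋:
  k=1: m=34, d=35, a=1
  k=2: m=1, d=34, a=1
  k=3: m=33, d=3, a=22
  k=4: m=33, d=34, a=1
  k=5: m=1, d=35, a=1
  k=6: m=34, d=1, a=68
d=1 and a=2a₀=68 at k=6, so the next step gives (m, d) = (34, 35) again — its k=1 value — and the period has length 6.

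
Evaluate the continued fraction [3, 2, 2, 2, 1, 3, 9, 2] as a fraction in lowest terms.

4201/1231

Using pₖ = aₖpₖ₋₁ + pₖ₋₂ and qₖ = aₖqₖ₋₁ + qₖ₋₂:
  k=0: a=3, p=3, q=1
  k=1: a=2, p=7, q=2
  k=2: a=2, p=17, q=5
  k=3: a=2, p=41, q=12
  k=4: a=1, p=58, q=17
  k=5: a=3, p=215, q=63
  k=6: a=9, p=1993, q=584
  k=7: a=2, p=4201, q=1231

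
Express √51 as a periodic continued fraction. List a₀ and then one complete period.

a₀ = ⌊√51⌋ = 7.
With m₀=0, d₀=1 and mₖ₊₁ = dₖaₖ − mₖ, dₖ₊₁ = (n − mₖ₊₁²)/dₖ, aₖ₊₁ = ⌊(a₀+mₖ₊₁)/dₖ₊₁⌋:
  k=1: m=7, d=2, a=7
  k=2: m=7, d=1, a=14
d=1 and a=2a₀=14 at k=2, so the next step gives (m, d) = (7, 2) again — its k=1 value — and the period has length 2.

[7; 7, 14]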